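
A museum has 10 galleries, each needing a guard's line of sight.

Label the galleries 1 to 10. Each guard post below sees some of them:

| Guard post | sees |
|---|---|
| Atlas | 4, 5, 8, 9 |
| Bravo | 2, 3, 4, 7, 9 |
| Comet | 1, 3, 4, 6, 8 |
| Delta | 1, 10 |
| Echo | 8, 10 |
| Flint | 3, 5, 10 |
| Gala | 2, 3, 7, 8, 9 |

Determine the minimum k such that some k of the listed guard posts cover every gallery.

3

Take {Comet, Flint, Gala}. Their union is {1, 2, 3, 4, 5, 6, 7, 8, 9, 10}, which is all 10 galleries.
Only Comet contains 6, so Comet is forced; the remaining 5 galleries need at least 2 more guard posts (each remaining guard post adds at most 3) — so at least 3 guard posts are needed, and 3 is optimal.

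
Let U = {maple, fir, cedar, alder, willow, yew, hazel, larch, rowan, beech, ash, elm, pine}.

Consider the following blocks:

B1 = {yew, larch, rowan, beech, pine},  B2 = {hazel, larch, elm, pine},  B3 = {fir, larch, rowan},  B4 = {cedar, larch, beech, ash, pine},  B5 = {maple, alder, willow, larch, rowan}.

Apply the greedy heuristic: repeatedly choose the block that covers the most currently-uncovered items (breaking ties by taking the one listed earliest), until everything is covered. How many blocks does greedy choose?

5

Greedy: pick B1 (covers 5 new) → pick B5 (covers 3 new) → pick B2 (covers 2 new) → pick B4 (covers 2 new) → pick B3 (covers 1 new). Total picks: 5.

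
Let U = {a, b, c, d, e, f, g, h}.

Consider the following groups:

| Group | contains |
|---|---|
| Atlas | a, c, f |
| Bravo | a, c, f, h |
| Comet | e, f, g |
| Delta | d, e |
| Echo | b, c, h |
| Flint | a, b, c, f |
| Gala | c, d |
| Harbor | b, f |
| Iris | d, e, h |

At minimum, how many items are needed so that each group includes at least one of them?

The 3 items {b, c, e} hit every group.
No choice of 2 items meets every group, so 3 is the minimum.

3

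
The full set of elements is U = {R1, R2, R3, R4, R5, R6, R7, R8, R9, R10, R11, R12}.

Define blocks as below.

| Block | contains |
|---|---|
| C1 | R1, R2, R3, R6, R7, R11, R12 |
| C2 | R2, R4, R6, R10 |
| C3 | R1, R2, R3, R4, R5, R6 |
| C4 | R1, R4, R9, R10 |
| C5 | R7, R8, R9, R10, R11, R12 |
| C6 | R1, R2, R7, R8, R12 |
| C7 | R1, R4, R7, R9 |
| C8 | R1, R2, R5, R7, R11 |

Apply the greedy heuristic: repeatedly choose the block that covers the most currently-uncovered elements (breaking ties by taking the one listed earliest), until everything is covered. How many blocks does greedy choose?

Greedy: pick C1 (covers 7 new) → pick C4 (covers 3 new) → pick C3 (covers 1 new) → pick C5 (covers 1 new). Total picks: 4.
(The true minimum cover uses only 2 blocks, so greedy is not optimal here.)

4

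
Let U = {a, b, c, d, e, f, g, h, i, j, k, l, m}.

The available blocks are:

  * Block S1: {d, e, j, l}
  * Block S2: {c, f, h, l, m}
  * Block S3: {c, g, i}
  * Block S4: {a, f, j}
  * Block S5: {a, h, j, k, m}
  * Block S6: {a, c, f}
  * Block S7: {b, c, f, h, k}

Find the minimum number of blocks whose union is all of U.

4

S1, S3, S5, and S7 cover everything between them: the union {a, b, c, d, e, f, g, h, i, j, k, l, m} is all of U.
No 3 of the 7 blocks cover everything (all 35 combinations miss at least one item), so 4 is optimal.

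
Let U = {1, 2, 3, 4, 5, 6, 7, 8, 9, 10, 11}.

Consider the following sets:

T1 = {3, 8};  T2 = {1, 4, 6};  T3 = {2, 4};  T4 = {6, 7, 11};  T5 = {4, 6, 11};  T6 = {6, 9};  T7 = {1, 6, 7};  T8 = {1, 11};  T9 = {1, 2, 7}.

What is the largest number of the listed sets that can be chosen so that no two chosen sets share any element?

4

T1, T3, T6, T8 are pairwise disjoint (T1={3,8}; T3={2,4}; T6={6,9}; T8={1,11}).
Every remaining set overlaps one of these, and no 5 of the listed sets are pairwise disjoint, so 4 is the maximum.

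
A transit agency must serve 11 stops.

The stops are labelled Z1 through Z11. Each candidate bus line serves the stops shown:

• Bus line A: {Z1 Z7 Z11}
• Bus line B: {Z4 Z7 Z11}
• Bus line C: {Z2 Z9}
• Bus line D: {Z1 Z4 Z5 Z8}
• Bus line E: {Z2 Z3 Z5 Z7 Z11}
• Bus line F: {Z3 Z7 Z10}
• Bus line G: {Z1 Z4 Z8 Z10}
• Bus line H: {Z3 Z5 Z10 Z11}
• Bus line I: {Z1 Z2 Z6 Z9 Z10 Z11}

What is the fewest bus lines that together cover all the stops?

3

E and G and I together: E ∪ G ∪ I = {Z1, Z2, Z3, Z4, Z5, Z6, Z7, Z8, Z9, Z10, Z11} — every stop is covered.
Only I contains Z6, so I is forced; the remaining 5 stops need at least 2 more bus lines (each remaining bus line adds at most 3) — so at least 3 bus lines are needed, and 3 is optimal.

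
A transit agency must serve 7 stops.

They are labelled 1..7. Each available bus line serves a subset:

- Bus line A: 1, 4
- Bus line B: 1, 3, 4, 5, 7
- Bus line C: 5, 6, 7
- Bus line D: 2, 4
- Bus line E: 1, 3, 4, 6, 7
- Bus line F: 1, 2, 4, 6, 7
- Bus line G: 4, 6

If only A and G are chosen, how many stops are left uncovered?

Union of A, G = {1, 4, 6}.
Not covered: 2, 3, 5, 7 — 4 stops.

4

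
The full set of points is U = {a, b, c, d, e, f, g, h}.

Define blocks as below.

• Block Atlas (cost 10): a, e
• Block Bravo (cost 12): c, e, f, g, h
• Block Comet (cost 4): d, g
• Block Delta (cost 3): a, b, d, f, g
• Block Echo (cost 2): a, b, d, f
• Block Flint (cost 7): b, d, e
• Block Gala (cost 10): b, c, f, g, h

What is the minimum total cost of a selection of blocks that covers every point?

14

Bravo, Echo together cover every point (Bravo ∪ Echo = {a, b, c, d, e, f, g, h}); total cost 12 + 2 = 14.
No covering selection has total cost below 14.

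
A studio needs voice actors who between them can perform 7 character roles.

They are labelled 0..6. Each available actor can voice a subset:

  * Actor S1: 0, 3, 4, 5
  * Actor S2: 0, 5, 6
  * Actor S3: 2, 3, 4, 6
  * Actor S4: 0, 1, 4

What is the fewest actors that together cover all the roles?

3

Take {S2, S3, S4}. Their union is {0, 1, 2, 3, 4, 5, 6}, which is all 7 roles.
Only S4 contains 1, so S4 is forced; the remaining 4 roles need at least 2 more actors (each remaining actor adds at most 3) — so at least 3 actors are needed, and 3 is optimal.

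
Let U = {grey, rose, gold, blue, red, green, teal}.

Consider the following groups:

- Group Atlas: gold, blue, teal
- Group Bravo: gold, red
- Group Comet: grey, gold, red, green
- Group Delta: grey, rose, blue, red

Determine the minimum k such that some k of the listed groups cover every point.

3

Atlas, Comet, and Delta cover everything between them: the union {grey, rose, gold, blue, red, green, teal} is all of U.
Only Delta contains rose, so Delta is forced; the remaining 3 points need at least 2 more groups (each remaining group adds at most 2) — so at least 3 groups are needed, and 3 is optimal.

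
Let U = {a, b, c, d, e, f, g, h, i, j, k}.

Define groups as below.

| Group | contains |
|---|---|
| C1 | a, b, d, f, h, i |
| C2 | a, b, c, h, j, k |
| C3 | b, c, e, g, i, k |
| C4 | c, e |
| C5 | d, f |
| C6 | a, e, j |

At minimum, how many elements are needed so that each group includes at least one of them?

3

Take T = {e, f, k}. Each listed group contains at least one of these, so T is a hitting set of size 3.
No choice of 2 elements meets every group, so 3 is the minimum.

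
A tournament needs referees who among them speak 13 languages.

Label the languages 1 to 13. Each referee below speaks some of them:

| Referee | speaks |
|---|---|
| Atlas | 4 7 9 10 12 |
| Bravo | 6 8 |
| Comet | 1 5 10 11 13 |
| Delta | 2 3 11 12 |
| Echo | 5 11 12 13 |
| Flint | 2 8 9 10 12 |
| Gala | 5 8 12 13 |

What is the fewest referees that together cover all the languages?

Atlas and Bravo and Comet and Delta together: Atlas ∪ Bravo ∪ Comet ∪ Delta = {1, 2, 3, 4, 5, 6, 7, 8, 9, 10, 11, 12, 13} — every language is covered.
Only Delta contains 3, so Delta is forced; the remaining 9 languages need at least 3 more referees (each remaining referee adds at most 4) — so at least 4 referees are needed, and 4 is optimal.

4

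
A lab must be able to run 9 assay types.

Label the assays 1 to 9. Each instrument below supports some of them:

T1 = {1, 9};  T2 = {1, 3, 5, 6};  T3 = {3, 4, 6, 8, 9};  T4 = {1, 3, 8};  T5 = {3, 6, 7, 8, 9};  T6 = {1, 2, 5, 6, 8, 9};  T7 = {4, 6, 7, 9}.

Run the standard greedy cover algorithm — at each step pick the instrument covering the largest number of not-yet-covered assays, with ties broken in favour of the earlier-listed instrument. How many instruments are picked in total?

3

Greedy: pick T6 (covers 6 new) → pick T3 (covers 2 new) → pick T5 (covers 1 new). Total picks: 3.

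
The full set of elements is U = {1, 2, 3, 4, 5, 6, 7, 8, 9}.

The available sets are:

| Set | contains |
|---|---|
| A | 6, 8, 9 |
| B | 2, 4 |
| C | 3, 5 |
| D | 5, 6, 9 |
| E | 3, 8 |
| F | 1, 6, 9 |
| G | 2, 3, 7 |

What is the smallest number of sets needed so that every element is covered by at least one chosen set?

5

A, B, C, F, and G cover everything between them: the union {1, 2, 3, 4, 5, 6, 7, 8, 9} is all of U.
No 4 of the 7 sets cover everything (all 35 combinations miss at least one element), so 5 is optimal.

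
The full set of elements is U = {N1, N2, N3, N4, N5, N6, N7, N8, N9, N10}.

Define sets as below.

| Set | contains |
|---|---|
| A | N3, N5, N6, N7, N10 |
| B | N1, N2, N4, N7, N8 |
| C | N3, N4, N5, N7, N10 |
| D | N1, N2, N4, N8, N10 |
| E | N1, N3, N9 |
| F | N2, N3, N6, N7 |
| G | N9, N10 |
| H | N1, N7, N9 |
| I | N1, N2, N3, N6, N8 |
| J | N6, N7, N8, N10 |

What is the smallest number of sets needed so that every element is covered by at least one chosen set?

3

A and B and E together: A ∪ B ∪ E = {N1, N2, N3, N4, N5, N6, N7, N8, N9, N10} — every element is covered.
No 2 of the 10 sets cover everything (all 45 combinations miss at least one element), so 3 is optimal.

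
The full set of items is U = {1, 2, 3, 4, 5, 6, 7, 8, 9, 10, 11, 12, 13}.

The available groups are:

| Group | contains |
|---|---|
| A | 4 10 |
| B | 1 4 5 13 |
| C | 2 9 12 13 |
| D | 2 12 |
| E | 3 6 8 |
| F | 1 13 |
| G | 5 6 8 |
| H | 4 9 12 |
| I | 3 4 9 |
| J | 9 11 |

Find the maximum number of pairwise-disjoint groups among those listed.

5

A, D, E, F, J are pairwise disjoint (A={4,10}; D={2,12}; E={3,6,8}; F={1,13}; J={9,11}).
Every remaining group overlaps one of these, and no 6 of the listed groups are pairwise disjoint, so 5 is the maximum.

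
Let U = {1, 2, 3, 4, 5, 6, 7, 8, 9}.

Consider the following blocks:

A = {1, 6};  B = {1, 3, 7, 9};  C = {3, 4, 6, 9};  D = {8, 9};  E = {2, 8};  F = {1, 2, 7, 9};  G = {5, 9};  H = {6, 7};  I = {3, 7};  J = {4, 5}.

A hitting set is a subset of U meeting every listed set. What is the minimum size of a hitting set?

4

T = {5, 6, 7, 8} meets every block (each contains at least one member of T), and |T| = 4.
The blocks A, E, G, I are pairwise disjoint, so any hitting set needs a separate item for each — at least 4. Hence 4 is optimal.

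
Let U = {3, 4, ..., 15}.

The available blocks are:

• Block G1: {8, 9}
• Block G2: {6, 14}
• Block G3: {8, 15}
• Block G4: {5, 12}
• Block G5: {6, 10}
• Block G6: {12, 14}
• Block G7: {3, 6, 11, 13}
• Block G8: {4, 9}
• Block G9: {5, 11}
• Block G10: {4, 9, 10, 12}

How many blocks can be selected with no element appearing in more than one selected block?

G3, G5, G6, G8, G9 are pairwise disjoint (G3={8,15}; G5={6,10}; G6={12,14}; G8={4,9}; G9={5,11}).
Every remaining block overlaps one of these, and no 6 of the listed blocks are pairwise disjoint, so 5 is the maximum.

5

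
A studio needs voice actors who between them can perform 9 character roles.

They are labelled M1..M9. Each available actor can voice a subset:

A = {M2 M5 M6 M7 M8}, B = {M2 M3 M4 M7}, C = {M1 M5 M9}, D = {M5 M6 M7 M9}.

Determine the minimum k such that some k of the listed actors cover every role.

3

Take {A, B, C}. Their union is {M1, M2, M3, M4, M5, M6, M7, M8, M9}, which is all 9 roles.
Only C contains M1, so C is forced; the remaining 6 roles need at least 2 more actors (each remaining actor adds at most 4) — so at least 3 actors are needed, and 3 is optimal.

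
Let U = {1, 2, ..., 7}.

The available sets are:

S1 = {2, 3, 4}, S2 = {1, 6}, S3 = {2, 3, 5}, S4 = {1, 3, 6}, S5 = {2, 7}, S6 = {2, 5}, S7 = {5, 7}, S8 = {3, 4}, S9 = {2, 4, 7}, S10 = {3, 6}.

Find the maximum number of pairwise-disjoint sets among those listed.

S2, S5, S8 are pairwise disjoint (S2={1,6}; S5={2,7}; S8={3,4}).
Every remaining set overlaps one of these, and no 4 of the listed sets are pairwise disjoint, so 3 is the maximum.

3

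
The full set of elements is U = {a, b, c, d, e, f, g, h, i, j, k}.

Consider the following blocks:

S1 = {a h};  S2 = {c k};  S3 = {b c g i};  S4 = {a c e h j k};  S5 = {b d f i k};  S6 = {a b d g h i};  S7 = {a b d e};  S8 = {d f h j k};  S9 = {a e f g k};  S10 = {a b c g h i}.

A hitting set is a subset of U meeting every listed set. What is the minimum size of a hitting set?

T = {a, c, f} meets every block (each contains at least one member of T), and |T| = 3.
No choice of 2 elements meets every block, so 3 is the minimum.

3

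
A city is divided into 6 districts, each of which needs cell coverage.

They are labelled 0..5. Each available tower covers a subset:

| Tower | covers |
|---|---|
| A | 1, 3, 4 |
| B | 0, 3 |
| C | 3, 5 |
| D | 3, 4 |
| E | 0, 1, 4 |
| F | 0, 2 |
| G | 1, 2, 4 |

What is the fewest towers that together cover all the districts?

3

C and E and F together: C ∪ E ∪ F = {0, 1, 2, 3, 4, 5} — every district is covered.
Only C contains 5, so C is forced; the remaining 4 districts need at least 2 more towers (each remaining tower adds at most 3) — so at least 3 towers are needed, and 3 is optimal.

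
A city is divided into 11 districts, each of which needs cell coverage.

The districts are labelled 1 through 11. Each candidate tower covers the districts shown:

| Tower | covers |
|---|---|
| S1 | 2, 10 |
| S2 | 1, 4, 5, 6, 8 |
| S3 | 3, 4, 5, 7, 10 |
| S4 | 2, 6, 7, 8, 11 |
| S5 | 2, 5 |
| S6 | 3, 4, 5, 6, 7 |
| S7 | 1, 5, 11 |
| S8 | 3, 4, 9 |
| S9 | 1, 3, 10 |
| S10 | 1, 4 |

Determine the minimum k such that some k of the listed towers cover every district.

4

S1 and S4 and S7 and S8 together: S1 ∪ S4 ∪ S7 ∪ S8 = {1, 2, 3, 4, 5, 6, 7, 8, 9, 10, 11} — every district is covered.
No 3 of the 10 towers cover everything (all 120 combinations miss at least one district), so 4 is optimal.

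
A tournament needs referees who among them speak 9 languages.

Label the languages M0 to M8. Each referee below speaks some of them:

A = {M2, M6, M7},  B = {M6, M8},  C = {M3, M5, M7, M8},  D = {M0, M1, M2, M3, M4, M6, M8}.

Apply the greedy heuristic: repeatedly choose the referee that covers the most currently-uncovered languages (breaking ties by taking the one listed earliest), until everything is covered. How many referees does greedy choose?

2

Greedy: pick D (covers 7 new) → pick C (covers 2 new). Total picks: 2.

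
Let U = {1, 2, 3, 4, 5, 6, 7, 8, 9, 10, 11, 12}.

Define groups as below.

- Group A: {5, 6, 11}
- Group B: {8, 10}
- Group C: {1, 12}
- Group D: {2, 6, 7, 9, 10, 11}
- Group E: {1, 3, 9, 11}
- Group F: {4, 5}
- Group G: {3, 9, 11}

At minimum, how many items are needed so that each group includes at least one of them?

4

Take H = {3, 5, 10, 12}. Each listed group contains at least one of these, so H is a hitting set of size 4.
The groups B, C, F, G are pairwise disjoint, so any hitting set needs a separate item for each — at least 4. Hence 4 is optimal.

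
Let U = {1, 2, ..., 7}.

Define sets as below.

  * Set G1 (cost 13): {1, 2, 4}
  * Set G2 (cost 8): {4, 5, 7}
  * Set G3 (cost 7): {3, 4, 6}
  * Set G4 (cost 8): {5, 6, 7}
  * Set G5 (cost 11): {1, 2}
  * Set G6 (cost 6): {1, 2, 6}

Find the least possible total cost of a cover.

21

G3, G4, G6 together cover every element (G3 ∪ G4 ∪ G6 = {1, 2, 3, 4, 5, 6, 7}); total cost 7 + 8 + 6 = 21.
No covering selection has total cost below 21.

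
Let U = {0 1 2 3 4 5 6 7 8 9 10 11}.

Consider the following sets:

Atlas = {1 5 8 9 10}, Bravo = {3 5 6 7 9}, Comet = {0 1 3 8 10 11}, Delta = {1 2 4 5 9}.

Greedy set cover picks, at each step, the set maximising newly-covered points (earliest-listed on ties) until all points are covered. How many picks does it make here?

3

Greedy: pick Comet (covers 6 new) → pick Bravo (covers 4 new) → pick Delta (covers 2 new). Total picks: 3.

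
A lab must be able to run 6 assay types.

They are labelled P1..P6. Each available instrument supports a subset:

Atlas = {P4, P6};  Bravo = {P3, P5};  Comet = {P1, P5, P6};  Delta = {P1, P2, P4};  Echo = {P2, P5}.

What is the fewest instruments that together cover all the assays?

3

Take {Bravo, Comet, Delta}. Their union is {P1, P2, P3, P4, P5, P6}, which is all 6 assays.
Only Bravo contains P3, so Bravo is forced; the remaining 4 assays need at least 2 more instruments (each remaining instrument adds at most 3) — so at least 3 instruments are needed, and 3 is optimal.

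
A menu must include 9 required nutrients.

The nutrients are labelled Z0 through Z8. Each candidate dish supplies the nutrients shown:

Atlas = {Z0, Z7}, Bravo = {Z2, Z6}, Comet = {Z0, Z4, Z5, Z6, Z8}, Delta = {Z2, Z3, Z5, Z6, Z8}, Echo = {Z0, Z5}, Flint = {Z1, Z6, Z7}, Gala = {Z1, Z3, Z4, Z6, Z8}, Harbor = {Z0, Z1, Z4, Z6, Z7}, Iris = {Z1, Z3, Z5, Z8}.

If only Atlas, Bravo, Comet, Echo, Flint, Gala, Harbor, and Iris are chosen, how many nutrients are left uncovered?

Union of Atlas, Bravo, Comet, Echo, Flint, Gala, Harbor, Iris = {Z0, Z1, Z2, Z3, Z4, Z5, Z6, Z7, Z8} — that's every nutrient, so 0 are uncovered.

0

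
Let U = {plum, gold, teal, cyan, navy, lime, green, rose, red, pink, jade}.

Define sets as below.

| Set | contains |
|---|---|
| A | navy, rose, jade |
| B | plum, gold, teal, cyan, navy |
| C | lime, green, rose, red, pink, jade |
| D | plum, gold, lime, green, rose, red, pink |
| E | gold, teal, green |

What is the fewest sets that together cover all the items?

2

B and C cover everything between them: the union {plum, gold, teal, cyan, navy, lime, green, rose, red, pink, jade} is all of U.
No single set has all 11 items (the largest, D, has 7), so 2 is optimal.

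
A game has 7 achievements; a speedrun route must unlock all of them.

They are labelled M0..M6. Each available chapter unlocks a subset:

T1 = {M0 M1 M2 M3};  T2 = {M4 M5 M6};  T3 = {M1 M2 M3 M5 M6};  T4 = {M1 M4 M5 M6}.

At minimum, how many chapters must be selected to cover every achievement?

2

Take {T1, T2}. Their union is {M0, M1, M2, M3, M4, M5, M6}, which is all 7 achievements.
No single chapter has all 7 achievements (the largest, T3, has 5), so 2 is optimal.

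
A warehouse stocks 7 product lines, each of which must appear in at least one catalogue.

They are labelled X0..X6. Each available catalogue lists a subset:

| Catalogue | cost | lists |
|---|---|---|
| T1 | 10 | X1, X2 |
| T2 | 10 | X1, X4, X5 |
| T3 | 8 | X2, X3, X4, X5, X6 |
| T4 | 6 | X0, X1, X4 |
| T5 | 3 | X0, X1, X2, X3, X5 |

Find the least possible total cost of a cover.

T3, T5 together cover every product (T3 ∪ T5 = {X0, X1, X2, X3, X4, X5, X6}); total cost 8 + 3 = 11.
No covering selection has total cost below 11.

11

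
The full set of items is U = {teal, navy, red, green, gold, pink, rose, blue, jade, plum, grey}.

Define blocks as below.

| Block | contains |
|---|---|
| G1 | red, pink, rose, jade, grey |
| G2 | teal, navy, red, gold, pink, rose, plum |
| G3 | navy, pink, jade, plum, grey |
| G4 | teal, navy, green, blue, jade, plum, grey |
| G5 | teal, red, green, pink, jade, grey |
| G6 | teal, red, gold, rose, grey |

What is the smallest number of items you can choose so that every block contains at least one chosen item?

Take H = {navy, grey}. Each listed block contains at least one of these, so H is a hitting set of size 2.
No single item lies in every block, so at least 2 are needed and 2 is optimal.

2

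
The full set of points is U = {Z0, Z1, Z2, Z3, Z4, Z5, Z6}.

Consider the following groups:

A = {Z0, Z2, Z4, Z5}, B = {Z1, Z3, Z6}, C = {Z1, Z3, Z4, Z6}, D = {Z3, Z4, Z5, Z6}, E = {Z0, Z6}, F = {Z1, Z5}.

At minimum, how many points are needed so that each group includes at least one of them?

Take H = {Z5, Z6}. Each listed group contains at least one of these, so H is a hitting set of size 2.
The groups E, F are pairwise disjoint, so any hitting set needs a separate point for each — at least 2. Hence 2 is optimal.

2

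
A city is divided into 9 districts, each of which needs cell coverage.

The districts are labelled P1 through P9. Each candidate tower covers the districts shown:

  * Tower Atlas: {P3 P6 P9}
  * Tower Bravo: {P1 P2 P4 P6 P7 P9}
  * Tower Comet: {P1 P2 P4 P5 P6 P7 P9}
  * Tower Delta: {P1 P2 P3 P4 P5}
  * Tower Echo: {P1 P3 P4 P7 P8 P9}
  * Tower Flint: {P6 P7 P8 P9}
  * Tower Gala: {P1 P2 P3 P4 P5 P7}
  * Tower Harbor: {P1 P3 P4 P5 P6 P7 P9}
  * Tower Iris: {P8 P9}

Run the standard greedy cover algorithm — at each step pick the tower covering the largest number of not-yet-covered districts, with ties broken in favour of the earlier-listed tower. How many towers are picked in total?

Greedy: pick Comet (covers 7 new) → pick Echo (covers 2 new). Total picks: 2.

2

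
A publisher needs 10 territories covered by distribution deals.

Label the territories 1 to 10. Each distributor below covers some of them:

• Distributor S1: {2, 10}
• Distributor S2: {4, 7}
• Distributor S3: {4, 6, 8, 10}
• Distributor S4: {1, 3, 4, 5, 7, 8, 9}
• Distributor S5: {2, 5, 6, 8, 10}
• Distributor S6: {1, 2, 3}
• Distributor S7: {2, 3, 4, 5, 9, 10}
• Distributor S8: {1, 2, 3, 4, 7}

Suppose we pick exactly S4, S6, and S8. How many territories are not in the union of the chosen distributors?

2

Union of S4, S6, S8 = {1, 2, 3, 4, 5, 7, 8, 9}.
Not covered: 6, 10 — 2 territories.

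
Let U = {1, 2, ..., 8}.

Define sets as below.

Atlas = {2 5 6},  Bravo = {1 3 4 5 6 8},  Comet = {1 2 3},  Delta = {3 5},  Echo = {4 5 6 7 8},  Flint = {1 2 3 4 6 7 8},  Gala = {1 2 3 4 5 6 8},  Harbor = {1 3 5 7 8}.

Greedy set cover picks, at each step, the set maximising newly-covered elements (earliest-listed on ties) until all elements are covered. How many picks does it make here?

2

Greedy: pick Flint (covers 7 new) → pick Atlas (covers 1 new). Total picks: 2.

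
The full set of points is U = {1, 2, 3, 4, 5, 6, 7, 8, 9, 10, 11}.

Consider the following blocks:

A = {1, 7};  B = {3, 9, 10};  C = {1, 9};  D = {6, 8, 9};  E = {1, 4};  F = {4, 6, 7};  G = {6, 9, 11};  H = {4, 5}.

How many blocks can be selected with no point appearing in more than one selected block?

A, B, H are pairwise disjoint (A={1,7}; B={3,9,10}; H={4,5}).
Every remaining block overlaps one of these, and no 4 of the listed blocks are pairwise disjoint, so 3 is the maximum.

3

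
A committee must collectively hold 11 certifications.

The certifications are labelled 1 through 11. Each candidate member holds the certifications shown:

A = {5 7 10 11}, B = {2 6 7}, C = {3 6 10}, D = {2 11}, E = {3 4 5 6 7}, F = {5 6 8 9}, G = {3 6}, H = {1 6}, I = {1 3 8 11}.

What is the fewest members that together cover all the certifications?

5

Take {C, D, E, F, H}. Their union is {1, 2, 3, 4, 5, 6, 7, 8, 9, 10, 11}, which is all 11 certifications.
No 4 of the 9 members cover everything (all 126 combinations miss at least one certification), so 5 is optimal.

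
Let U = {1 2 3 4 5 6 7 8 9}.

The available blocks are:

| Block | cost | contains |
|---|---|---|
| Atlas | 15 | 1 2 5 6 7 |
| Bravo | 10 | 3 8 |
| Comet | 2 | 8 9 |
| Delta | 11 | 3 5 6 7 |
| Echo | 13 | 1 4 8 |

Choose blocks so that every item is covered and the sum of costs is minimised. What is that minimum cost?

40

Atlas, Bravo, Comet, Echo together cover every item (Atlas ∪ Bravo ∪ Comet ∪ Echo = {1, 2, 3, 4, 5, 6, 7, 8, 9}); total cost 15 + 10 + 2 + 13 = 40.
The greedy pick Comet, Delta, Echo, Atlas costs 41; no covering selection beats 40.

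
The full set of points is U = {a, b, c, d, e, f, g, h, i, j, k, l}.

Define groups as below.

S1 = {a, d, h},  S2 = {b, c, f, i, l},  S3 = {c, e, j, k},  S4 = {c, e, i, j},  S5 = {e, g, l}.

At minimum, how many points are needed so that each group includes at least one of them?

3

The 3 points {d, e, i} hit every group.
No choice of 2 points meets every group, so 3 is the minimum.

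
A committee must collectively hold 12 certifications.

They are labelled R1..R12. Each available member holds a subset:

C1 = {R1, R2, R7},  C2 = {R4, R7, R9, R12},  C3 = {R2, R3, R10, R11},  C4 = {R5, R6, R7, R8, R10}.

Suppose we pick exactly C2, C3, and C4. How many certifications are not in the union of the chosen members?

Union of C2, C3, C4 = {R2, R3, R4, R5, R6, R7, R8, R9, R10, R11, R12}.
Not covered: R1 — 1 certification.

1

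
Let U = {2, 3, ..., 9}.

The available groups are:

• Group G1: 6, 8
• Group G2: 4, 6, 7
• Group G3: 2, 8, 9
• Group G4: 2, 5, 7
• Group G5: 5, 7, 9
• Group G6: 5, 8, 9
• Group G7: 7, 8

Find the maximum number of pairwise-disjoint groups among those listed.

2

G1, G4 are pairwise disjoint (G1={6,8}; G4={2,5,7}).
Every remaining group overlaps one of these, and no 3 of the listed groups are pairwise disjoint, so 2 is the maximum.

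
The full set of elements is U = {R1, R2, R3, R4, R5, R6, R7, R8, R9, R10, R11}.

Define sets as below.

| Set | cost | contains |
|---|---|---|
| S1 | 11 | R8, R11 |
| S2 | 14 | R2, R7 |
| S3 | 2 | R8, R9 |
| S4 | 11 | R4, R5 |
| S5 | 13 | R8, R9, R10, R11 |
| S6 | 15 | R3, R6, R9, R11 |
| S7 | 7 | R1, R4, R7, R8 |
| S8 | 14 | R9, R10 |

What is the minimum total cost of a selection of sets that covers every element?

60

S2, S4, S5, S6, S7 together cover every element (S2 ∪ S4 ∪ S5 ∪ S6 ∪ S7 = {R1, R2, R3, R4, R5, R6, R7, R8, R9, R10, R11}); total cost 14 + 11 + 13 + 15 + 7 = 60.
The greedy pick S3, S7, S6, S4, S5, S2 costs 62; no covering selection beats 60.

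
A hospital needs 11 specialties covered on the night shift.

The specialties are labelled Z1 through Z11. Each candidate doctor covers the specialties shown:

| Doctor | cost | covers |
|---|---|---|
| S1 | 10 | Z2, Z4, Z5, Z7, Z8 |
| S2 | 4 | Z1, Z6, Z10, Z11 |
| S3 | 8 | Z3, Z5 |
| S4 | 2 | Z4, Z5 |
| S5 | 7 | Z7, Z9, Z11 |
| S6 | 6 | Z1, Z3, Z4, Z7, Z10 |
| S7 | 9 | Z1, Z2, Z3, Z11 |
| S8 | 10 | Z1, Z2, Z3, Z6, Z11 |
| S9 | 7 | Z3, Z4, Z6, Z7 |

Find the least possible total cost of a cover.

27

S1, S2, S5, S6 together cover every specialty (S1 ∪ S2 ∪ S5 ∪ S6 = {Z1, Z2, Z3, Z4, Z5, Z6, Z7, Z8, Z9, Z10, Z11}); total cost 10 + 4 + 7 + 6 = 27.
The greedy pick S2, S4, S6, S1, S5 costs 29; no covering selection beats 27.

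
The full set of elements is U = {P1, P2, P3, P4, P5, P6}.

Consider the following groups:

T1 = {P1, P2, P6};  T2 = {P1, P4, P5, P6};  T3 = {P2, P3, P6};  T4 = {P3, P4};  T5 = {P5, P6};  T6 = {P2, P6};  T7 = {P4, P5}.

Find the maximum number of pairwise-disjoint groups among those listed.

2

T1, T4 are pairwise disjoint (T1={P1,P2,P6}; T4={P3,P4}).
Every remaining group overlaps one of these, and no 3 of the listed groups are pairwise disjoint, so 2 is the maximum.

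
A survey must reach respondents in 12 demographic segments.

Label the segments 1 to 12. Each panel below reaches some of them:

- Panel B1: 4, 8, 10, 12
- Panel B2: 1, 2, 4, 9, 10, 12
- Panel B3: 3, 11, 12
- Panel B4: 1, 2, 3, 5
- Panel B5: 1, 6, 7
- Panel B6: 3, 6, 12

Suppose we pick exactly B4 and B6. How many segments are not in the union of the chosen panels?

6

Union of B4, B6 = {1, 2, 3, 5, 6, 12}.
Not covered: 4, 7, 8, 9, 10, 11 — 6 segments.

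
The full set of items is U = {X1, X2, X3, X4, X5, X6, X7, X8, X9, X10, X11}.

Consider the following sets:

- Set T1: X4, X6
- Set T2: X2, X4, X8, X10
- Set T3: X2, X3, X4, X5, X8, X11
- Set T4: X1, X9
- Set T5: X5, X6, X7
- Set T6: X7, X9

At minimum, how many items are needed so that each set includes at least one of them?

3

The 3 items {X2, X6, X9} hit every set.
The sets T2, T4, T5 are pairwise disjoint, so any hitting set needs a separate item for each — at least 3. Hence 3 is optimal.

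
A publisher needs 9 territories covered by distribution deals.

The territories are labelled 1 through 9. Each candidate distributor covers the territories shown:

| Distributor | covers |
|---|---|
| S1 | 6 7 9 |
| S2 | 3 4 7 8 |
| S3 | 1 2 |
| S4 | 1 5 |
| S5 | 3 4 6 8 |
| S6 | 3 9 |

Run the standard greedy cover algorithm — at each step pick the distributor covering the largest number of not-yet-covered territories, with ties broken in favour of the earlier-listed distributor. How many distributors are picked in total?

Greedy: pick S2 (covers 4 new) → pick S1 (covers 2 new) → pick S3 (covers 2 new) → pick S4 (covers 1 new). Total picks: 4.

4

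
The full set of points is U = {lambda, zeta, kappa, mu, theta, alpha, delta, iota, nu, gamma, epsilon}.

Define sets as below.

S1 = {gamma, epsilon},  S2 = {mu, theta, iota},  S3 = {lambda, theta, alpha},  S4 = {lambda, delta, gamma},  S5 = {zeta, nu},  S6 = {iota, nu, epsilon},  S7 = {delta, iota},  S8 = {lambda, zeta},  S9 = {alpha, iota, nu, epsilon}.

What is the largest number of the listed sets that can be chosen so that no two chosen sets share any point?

4

S1, S3, S5, S7 are pairwise disjoint (S1={gamma,epsilon}; S3={lambda,theta,alpha}; S5={zeta,nu}; S7={delta,iota}).
Every remaining set overlaps one of these, and no 5 of the listed sets are pairwise disjoint, so 4 is the maximum.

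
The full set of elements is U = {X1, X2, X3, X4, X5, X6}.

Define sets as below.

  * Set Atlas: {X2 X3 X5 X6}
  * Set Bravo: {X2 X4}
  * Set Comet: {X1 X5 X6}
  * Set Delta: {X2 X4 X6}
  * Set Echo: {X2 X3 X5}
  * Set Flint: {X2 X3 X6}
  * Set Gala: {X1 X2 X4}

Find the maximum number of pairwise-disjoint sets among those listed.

Bravo, Comet are pairwise disjoint (Bravo={X2,X4}; Comet={X1,X5,X6}).
Every remaining set overlaps one of these, and no 3 of the listed sets are pairwise disjoint, so 2 is the maximum.

2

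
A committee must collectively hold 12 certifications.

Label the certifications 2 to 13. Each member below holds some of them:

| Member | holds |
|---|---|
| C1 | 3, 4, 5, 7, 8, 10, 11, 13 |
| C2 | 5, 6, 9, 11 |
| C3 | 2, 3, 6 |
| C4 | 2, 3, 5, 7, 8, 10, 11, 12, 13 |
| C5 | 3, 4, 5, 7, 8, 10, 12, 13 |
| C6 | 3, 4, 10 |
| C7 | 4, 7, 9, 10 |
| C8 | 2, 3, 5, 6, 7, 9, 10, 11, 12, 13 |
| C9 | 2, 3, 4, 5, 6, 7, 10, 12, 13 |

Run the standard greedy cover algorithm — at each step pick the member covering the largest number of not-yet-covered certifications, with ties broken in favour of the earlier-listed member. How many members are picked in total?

2

Greedy: pick C8 (covers 10 new) → pick C1 (covers 2 new). Total picks: 2.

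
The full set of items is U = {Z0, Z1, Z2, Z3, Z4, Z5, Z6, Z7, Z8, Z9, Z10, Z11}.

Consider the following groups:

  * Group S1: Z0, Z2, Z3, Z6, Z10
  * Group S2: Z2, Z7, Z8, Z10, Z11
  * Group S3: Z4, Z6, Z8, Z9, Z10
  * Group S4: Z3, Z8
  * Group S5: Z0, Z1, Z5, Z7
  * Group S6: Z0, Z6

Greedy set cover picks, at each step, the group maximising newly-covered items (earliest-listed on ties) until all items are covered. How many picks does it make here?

Greedy: pick S1 (covers 5 new) → pick S2 (covers 3 new) → pick S3 (covers 2 new) → pick S5 (covers 2 new). Total picks: 4.

4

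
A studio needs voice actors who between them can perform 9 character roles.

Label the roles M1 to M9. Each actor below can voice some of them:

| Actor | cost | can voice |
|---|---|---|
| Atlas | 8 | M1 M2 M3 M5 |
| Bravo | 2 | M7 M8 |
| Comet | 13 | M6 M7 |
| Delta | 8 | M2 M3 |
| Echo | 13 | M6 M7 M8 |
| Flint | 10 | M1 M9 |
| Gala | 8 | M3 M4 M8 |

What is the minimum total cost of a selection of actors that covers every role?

Atlas, Comet, Flint, Gala together cover every role (Atlas ∪ Comet ∪ Flint ∪ Gala = {M1, M2, M3, M4, M5, M6, M7, M8, M9}); total cost 8 + 13 + 10 + 8 = 39.
The greedy pick Bravo, Atlas, Gala, Flint, Comet costs 41; no covering selection beats 39.

39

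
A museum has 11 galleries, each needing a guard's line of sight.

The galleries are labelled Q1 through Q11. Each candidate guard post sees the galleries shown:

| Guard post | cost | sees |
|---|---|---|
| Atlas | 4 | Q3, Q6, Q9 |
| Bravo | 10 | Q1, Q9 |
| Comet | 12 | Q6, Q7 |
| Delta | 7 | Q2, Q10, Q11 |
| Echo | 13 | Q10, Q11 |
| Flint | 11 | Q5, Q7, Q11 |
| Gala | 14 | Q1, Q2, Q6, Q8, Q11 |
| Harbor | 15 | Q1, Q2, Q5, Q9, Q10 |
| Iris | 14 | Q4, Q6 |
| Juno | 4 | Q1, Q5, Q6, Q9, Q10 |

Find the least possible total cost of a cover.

47

Atlas, Flint, Gala, Iris, Juno together cover every gallery (Atlas ∪ Flint ∪ Gala ∪ Iris ∪ Juno = {Q1, Q2, Q3, Q4, Q5, Q6, Q7, Q8, Q9, Q10, Q11}); total cost 4 + 11 + 14 + 14 + 4 = 47.
The greedy pick Juno, Delta, Atlas, Flint, Gala, Iris costs 54; no covering selection beats 47.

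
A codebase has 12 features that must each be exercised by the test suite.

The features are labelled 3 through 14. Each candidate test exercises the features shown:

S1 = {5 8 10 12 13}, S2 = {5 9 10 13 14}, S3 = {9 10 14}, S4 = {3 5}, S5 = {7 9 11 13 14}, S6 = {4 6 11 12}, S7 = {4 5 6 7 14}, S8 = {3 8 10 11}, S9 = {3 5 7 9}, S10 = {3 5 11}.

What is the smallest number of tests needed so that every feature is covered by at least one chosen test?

Take {S5, S6, S8, S10}. Their union is {3, 4, 5, 6, 7, 8, 9, 10, 11, 12, 13, 14}, which is all 12 features.
No 3 of the 10 tests cover everything (all 120 combinations miss at least one feature), so 4 is optimal.

4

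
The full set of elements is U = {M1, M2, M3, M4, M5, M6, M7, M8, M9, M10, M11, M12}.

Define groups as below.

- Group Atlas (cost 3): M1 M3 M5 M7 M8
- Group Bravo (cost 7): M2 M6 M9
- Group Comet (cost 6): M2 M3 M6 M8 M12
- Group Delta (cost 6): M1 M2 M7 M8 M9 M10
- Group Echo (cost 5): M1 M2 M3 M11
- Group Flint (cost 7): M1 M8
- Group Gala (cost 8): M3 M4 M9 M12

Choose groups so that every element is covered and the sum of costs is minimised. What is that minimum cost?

28

Atlas, Comet, Delta, Echo, Gala together cover every element (Atlas ∪ Comet ∪ Delta ∪ Echo ∪ Gala = {M1, M2, M3, M4, M5, M6, M7, M8, M9, M10, M11, M12}); total cost 3 + 6 + 6 + 5 + 8 = 28.
No covering selection has total cost below 28.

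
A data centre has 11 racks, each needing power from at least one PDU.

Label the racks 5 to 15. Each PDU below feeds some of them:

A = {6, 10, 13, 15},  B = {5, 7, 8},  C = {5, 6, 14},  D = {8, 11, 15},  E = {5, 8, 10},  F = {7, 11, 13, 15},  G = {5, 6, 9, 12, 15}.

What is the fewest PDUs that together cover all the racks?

Take {C, E, F, G}. Their union is {5, 6, 7, 8, 9, 10, 11, 12, 13, 14, 15}, which is all 11 racks.
No 3 of the 7 PDUs cover everything (all 35 combinations miss at least one rack), so 4 is optimal.

4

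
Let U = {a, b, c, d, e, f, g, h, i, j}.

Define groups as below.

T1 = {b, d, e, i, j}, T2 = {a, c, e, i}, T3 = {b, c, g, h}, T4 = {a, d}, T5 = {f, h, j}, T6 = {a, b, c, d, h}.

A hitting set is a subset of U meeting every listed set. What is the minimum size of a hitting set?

3

T = {a, b, f} meets every group (each contains at least one member of T), and |T| = 3.
No choice of 2 items meets every group, so 3 is the minimum.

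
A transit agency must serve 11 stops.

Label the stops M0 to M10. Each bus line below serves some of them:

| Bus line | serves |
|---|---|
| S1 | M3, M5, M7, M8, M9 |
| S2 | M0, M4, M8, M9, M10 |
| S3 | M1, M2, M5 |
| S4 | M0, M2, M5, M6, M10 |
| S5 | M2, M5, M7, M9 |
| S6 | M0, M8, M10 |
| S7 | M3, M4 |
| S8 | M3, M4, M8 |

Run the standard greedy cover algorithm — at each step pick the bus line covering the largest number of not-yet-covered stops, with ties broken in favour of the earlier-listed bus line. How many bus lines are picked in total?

4

Greedy: pick S1 (covers 5 new) → pick S4 (covers 4 new) → pick S2 (covers 1 new) → pick S3 (covers 1 new). Total picks: 4.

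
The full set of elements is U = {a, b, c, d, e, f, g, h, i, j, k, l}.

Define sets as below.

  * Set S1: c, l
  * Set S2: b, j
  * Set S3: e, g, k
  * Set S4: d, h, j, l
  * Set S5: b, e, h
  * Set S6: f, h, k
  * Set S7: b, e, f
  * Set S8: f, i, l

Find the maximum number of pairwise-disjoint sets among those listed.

S2, S3, S8 are pairwise disjoint (S2={b,j}; S3={e,g,k}; S8={f,i,l}).
Every remaining set overlaps one of these, and no 4 of the listed sets are pairwise disjoint, so 3 is the maximum.

3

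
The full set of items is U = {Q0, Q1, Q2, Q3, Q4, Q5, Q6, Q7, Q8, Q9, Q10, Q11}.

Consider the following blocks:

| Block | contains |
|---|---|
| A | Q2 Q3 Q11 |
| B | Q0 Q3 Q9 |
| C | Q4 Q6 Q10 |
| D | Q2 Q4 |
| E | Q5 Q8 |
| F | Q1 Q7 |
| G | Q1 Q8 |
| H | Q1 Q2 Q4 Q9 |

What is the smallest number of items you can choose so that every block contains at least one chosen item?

4

Take T = {Q1, Q3, Q4, Q8}. Each listed block contains at least one of these, so T is a hitting set of size 4.
The blocks B, C, E, F are pairwise disjoint, so any hitting set needs a separate item for each — at least 4. Hence 4 is optimal.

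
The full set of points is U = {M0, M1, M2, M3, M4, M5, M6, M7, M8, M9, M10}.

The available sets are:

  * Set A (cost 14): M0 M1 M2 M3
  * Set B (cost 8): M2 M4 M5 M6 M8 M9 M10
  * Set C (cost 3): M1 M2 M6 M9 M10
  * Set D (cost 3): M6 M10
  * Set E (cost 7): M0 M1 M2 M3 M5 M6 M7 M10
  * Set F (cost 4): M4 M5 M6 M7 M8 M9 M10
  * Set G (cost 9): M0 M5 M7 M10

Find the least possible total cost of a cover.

11

E, F together cover every point (E ∪ F = {M0, M1, M2, M3, M4, M5, M6, M7, M8, M9, M10}); total cost 7 + 4 = 11.
The greedy pick F, C, E costs 14; no covering selection beats 11.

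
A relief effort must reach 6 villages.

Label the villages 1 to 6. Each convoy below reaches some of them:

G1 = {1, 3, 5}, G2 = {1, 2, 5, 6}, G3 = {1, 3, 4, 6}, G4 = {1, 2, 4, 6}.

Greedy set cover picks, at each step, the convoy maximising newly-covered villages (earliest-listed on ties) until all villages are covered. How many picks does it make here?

2

Greedy: pick G2 (covers 4 new) → pick G3 (covers 2 new). Total picks: 2.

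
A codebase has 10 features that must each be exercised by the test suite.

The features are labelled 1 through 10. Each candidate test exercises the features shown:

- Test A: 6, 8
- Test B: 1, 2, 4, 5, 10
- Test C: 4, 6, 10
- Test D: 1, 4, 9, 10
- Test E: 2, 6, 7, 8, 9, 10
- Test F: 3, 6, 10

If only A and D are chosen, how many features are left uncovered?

Union of A, D = {1, 4, 6, 8, 9, 10}.
Not covered: 2, 3, 5, 7 — 4 features.

4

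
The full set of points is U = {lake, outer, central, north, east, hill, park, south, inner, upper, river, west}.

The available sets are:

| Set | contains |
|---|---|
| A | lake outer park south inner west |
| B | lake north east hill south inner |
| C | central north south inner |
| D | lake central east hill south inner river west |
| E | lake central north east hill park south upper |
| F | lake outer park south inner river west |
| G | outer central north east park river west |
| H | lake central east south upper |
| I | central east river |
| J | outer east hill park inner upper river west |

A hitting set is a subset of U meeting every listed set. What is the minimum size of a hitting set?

2

T = {east, inner} meets every set (each contains at least one member of T), and |T| = 2.
The sets A, I are pairwise disjoint, so any hitting set needs a separate point for each — at least 2. Hence 2 is optimal.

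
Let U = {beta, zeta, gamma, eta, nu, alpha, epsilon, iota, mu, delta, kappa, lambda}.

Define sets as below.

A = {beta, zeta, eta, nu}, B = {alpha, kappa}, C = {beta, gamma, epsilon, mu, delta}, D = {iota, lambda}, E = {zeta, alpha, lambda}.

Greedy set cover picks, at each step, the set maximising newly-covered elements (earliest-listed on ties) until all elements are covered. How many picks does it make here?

4

Greedy: pick C (covers 5 new) → pick A (covers 3 new) → pick B (covers 2 new) → pick D (covers 2 new). Total picks: 4.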